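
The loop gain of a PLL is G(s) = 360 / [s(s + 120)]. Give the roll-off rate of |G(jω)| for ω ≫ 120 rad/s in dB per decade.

With 0 zeros and 2 poles, the high-frequency asymptotic slope is 20 × (0 − 2) = -40 dB/decade.

-40 dB/decade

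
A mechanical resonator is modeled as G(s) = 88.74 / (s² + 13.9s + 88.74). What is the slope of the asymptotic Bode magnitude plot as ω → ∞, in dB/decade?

With 0 zeros and 2 poles, the high-frequency asymptotic slope is 20 × (0 − 2) = -40 dB/decade.

-40 dB/decade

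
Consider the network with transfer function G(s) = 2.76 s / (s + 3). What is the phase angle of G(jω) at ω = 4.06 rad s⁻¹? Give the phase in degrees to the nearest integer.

∠(j4.06) = 90.00°
∠(j4.06 + 3) = arctan(4.06/3) = 53.54°
∠G(j4.06) = 90.00° − 53.54° = 36.46°

36 deg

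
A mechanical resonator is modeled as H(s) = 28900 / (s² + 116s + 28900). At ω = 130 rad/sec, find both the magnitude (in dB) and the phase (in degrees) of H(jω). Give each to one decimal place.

|H| = 3.5 dB, ∠H = -51.5°

|(j130)² + 116(j130) + 28900| = |12000 + j15080| = 1.927e+04
|H(j130)| = 28900 / 1.927e+04 = 1.4996
20 log₁₀(1.4996) = 3.52 dB
∠[(j130)² + 116(j130) + 28900] = ∠[12000 + j15080] = 51.49°
∠H(j130) = −51.49° = -51.49°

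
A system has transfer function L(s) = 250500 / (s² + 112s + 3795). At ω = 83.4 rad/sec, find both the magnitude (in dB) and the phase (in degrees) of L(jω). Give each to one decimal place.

|L| = 28.1 dB, ∠L = -108.7 deg

|(j83.4)² + 112(j83.4) + 3795| = |-3160.6 + j9340.8| = 9861
|L(j83.4)| = 250500 / 9861 = 25.403
20 log₁₀(25.403) = 28.10 dB
∠[(j83.4)² + 112(j83.4) + 3795] = ∠[-3160.6 + j9340.8] = 108.69°
∠L(j83.4) = −108.69° = -108.69°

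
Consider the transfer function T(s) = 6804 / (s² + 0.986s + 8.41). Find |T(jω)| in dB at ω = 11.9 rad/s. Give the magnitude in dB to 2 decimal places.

34.13 dB

|(j11.9)² + 0.986(j11.9) + 8.41| = |-133.2 + j11.733| = 133.7
|T(j11.9)| = 6804 / 133.7 = 50.884
20 log₁₀(50.884) = 34.132 dB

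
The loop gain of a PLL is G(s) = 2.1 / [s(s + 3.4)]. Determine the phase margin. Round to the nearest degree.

Gain crossover: |G(jω)| = 1 at ω ≈ 0.608 rad/s.
∠G(j0.608) = −90° − arctan(0.608/3.4) ≈ -100.14°
PM = 180° + (-100.14°) = 79.86°

80 deg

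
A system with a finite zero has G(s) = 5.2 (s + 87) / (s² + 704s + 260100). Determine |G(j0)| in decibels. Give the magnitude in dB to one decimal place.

G(0) = 5.2 × 87 / 260100 = 0.0017393
20 log₁₀(0.0017393) = -55.19 dB

-55.2 dB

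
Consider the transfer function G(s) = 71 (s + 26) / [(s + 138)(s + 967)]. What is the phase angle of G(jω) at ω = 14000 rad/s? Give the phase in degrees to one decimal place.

-85.6°

∠(j14000 + 26) = arctan(14000/26) = 89.89°
∠(j14000 + 138) = arctan(14000/138) = 89.44°
∠(j14000 + 967) = arctan(14000/967) = 86.05°
∠G(j14000) = 89.89° − (89.44° + 86.05°) = -85.59°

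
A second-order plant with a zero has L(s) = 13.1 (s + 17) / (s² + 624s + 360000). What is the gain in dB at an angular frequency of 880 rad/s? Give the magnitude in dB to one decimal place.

-35.5 dB

|j880 + 17| = √(880² + 17²) = 880.2
|(j880)² + 624(j880) + 360000| = |-4.144e+05 + j5.4912e+05| = 6.879e+05
|L(j880)| = 13.1 × 880.2 / 6.879e+05 = 0.01676
20 log₁₀(0.01676) = -35.51 dB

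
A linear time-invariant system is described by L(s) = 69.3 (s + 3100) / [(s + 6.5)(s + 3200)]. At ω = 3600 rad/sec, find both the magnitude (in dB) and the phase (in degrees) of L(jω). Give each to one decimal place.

|j3600 + 3100| = √(3600² + 3100²) = 4751
|j3600 + 6.5| = √(3600² + 6.5²) = 3600
|j3600 + 3200| = √(3600² + 3200²) = 4817
|L(j3600)| = 69.3 × 4751 / (3600 × 4817) = 0.018987
20 log₁₀(0.018987) = -34.43 dB
∠(j3600 + 3100) = arctan(3600/3100) = 49.27°
∠(j3600 + 6.5) = arctan(3600/6.5) = 89.90°
∠(j3600 + 3200) = arctan(3600/3200) = 48.37°
∠L(j3600) = 49.27° − (89.90° + 48.37°) = -89.00°

|L| = -34.4 dB, ∠L = -89.0°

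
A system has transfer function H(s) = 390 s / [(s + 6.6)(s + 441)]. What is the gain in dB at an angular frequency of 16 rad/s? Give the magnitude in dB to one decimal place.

-1.8 dB

|j16| = 16
|j16 + 6.6| = √(16² + 6.6²) = 17.31
|j16 + 441| = √(16² + 441²) = 441.3
|H(j16)| = 390 × 16 / (17.31 × 441.3) = 0.81699
20 log₁₀(0.81699) = -1.76 dB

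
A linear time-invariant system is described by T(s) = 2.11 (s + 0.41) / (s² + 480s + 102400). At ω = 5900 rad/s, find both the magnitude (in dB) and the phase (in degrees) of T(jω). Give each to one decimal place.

|T| = -68.9 dB, ∠T = -85.3 deg

|j5900 + 0.41| = √(5900² + 0.41²) = 5900
|(j5900)² + 480(j5900) + 102400| = |-3.4708e+07 + j2.832e+06| = 3.482e+07
|T(j5900)| = 2.11 × 5900 / 3.482e+07 = 0.00035749
20 log₁₀(0.00035749) = -68.93 dB
∠(j5900 + 0.41) = arctan(5900/0.41) = 90.00°
∠[(j5900)² + 480(j5900) + 102400] = ∠[-3.4708e+07 + j2.832e+06] = 175.34°
∠T(j5900) = 90.00° − 175.34° = -85.34°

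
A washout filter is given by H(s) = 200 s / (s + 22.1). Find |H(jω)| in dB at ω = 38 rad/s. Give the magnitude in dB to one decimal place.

|j38| = 38
|j38 + 22.1| = √(38² + 22.1²) = 43.96
|H(j38)| = 200 × 38 / 43.96 = 172.89
20 log₁₀(172.89) = 44.76 dB

44.8 dB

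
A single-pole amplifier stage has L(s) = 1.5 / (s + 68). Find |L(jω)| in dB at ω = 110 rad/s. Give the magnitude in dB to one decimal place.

-38.7 dB

|j110 + 68| = √(110² + 68²) = 129.3
|L(j110)| = 1.5 / 129.3 = 0.011599
20 log₁₀(0.011599) = -38.71 dB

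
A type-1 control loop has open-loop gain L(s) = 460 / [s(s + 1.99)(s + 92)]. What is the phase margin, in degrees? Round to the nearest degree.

Gain crossover: |L(jω)| = 1 at ω ≈ 1.84 rad/s.
∠L(j1.84) = −90° − arctan(1.84/1.99) − arctan(1.84/92) ≈ -133.95°
PM = 180° + (-133.95°) = 46.05°

46 deg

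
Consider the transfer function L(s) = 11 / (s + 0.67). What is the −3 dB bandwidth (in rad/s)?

For a single-pole low-pass, the −3 dB point is at the pole: ω = 0.67 rad/s.

0.67 rad/s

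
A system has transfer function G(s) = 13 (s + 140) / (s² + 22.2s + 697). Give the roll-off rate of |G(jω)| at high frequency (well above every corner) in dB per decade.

-20 dB/decade

With 1 zero and 2 poles, the high-frequency asymptotic slope is 20 × (1 − 2) = -20 dB/decade.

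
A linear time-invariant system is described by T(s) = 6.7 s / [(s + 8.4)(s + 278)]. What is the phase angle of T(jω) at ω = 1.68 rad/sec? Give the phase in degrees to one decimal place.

78.3°

∠(j1.68) = 90.00°
∠(j1.68 + 8.4) = arctan(1.68/8.4) = 11.31°
∠(j1.68 + 278) = arctan(1.68/278) = 0.35°
∠T(j1.68) = 90.00° − (11.31° + 0.35°) = 78.34°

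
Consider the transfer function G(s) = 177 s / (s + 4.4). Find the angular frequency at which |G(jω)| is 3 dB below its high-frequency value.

For a single-pole high-pass, the −3 dB point is at the pole: ω = 4.4 rad/sec.

4.4 rad/sec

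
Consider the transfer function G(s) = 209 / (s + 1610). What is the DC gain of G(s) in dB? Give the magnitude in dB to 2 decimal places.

-17.73 dB

G(0) = 209 / 1610 = 0.12981
20 log₁₀(0.12981) = -17.734 dB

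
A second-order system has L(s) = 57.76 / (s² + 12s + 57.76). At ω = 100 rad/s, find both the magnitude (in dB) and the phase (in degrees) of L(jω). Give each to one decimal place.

|(j100)² + 12(j100) + 57.76| = |-9942.2 + j1200| = 1.001e+04
|L(j100)| = 57.76 / 1.001e+04 = 0.0057677
20 log₁₀(0.0057677) = -44.78 dB
∠[(j100)² + 12(j100) + 57.76] = ∠[-9942.2 + j1200] = 173.12°
∠L(j100) = −173.12° = -173.12°

|L| = -44.8 dB, ∠L = -173.1°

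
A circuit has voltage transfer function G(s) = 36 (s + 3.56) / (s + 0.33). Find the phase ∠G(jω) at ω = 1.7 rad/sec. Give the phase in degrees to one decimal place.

∠(j1.7 + 3.56) = arctan(1.7/3.56) = 25.53°
∠(j1.7 + 0.33) = arctan(1.7/0.33) = 79.01°
∠G(j1.7) = 25.53° − 79.01° = -53.49°

-53.5°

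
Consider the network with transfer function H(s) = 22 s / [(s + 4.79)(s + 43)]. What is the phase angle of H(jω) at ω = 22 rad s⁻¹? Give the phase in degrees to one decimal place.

-14.8 deg

∠(j22) = 90.00°
∠(j22 + 4.79) = arctan(22/4.79) = 77.72°
∠(j22 + 43) = arctan(22/43) = 27.10°
∠H(j22) = 90.00° − (77.72° + 27.10°) = -14.81°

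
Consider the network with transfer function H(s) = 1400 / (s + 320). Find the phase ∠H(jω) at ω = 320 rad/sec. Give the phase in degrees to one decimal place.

∠(j320 + 320) = arctan(320/320) = 45.00°
∠H(j320) = −45.00° = -45.00°

-45.0°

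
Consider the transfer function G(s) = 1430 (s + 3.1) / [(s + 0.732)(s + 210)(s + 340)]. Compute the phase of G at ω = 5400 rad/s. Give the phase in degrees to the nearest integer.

-174 deg

∠(j5400 + 3.1) = arctan(5400/3.1) = 89.97°
∠(j5400 + 0.732) = arctan(5400/0.732) = 89.99°
∠(j5400 + 210) = arctan(5400/210) = 87.77°
∠(j5400 + 340) = arctan(5400/340) = 86.40°
∠G(j5400) = 89.97° − (89.99° + 87.77° + 86.40°) = -174.20°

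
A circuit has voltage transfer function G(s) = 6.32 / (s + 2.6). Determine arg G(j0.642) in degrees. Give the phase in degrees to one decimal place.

∠(j0.642 + 2.6) = arctan(0.642/2.6) = 13.87°
∠G(j0.642) = −13.87° = -13.87°

-13.9°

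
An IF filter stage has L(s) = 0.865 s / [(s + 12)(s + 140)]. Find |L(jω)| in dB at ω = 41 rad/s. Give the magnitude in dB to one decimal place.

-44.9 dB

|j41| = 41
|j41 + 12| = √(41² + 12²) = 42.72
|j41 + 140| = √(41² + 140²) = 145.9
|L(j41)| = 0.865 × 41 / (42.72 × 145.9) = 0.0056908
20 log₁₀(0.0056908) = -44.90 dB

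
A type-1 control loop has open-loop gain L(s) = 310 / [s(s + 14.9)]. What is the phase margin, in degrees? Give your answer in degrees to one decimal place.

45.2°

Gain crossover: |L(jω)| = 1 at ω ≈ 14.8 rad s⁻¹.
∠L(j14.8) = −90° − arctan(14.8/14.9) ≈ -134.76°
PM = 180° + (-134.76°) = 45.24°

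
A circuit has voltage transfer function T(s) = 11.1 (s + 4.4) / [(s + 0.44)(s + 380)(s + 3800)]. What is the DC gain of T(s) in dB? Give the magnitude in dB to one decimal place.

T(0) = 11.1 × 4.4 / (0.44 × 380 × 3800) = 7.687e-05
20 log₁₀(7.687e-05) = -82.28 dB

-82.3 dB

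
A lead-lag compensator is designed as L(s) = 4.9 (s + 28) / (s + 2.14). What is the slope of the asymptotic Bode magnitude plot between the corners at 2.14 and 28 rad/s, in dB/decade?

-20 dB/decade

In this band the factors already past their corner are: pole at 2.14; net slope = -20 dB/decade.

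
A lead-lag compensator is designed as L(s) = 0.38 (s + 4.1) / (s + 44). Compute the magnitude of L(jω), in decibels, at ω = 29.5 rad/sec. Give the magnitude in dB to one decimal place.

|j29.5 + 4.1| = √(29.5² + 4.1²) = 29.78
|j29.5 + 44| = √(29.5² + 44²) = 52.97
|L(j29.5)| = 0.38 × 29.78 / 52.97 = 0.21365
20 log₁₀(0.21365) = -13.41 dB

-13.4 dB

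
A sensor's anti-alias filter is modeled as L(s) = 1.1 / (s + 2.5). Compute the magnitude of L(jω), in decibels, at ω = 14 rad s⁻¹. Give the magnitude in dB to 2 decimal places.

-22.23 dB

|j14 + 2.5| = √(14² + 2.5²) = 14.22
|L(j14)| = 1.1 / 14.22 = 0.077348
20 log₁₀(0.077348) = -22.231 dB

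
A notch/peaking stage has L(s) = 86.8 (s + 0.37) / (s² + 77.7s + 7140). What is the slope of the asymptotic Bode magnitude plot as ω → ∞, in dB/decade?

With 1 zero and 2 poles, the high-frequency asymptotic slope is 20 × (1 − 2) = -20 dB/decade.

-20 dB/decade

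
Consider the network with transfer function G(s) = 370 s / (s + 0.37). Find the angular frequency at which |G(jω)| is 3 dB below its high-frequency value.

For a single-pole high-pass, the −3 dB point is at the pole: ω = 0.37 rad/s.

0.37 rad/s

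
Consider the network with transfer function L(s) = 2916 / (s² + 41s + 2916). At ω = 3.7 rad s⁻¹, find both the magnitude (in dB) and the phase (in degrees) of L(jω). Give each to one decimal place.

|(j3.7)² + 41(j3.7) + 2916| = |2902.3 + j151.7| = 2906
|L(j3.7)| = 2916 / 2906 = 1.0033
20 log₁₀(1.0033) = 0.03 dB
∠[(j3.7)² + 41(j3.7) + 2916] = ∠[2902.3 + j151.7] = 2.99°
∠L(j3.7) = −2.99° = -2.99°

|L| = 0.0 dB, ∠L = -3.0°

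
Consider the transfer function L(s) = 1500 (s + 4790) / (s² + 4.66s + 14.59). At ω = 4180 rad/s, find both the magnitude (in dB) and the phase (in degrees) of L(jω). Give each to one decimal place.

|j4180 + 4790| = √(4180² + 4790²) = 6357
|(j4180)² + 4.66(j4180) + 14.59| = |-1.7472e+07 + j19479| = 1.747e+07
|L(j4180)| = 1500 × 6357 / 1.747e+07 = 0.54578
20 log₁₀(0.54578) = -5.26 dB
∠(j4180 + 4790) = arctan(4180/4790) = 41.11°
∠[(j4180)² + 4.66(j4180) + 14.59] = ∠[-1.7472e+07 + j19479] = 179.94°
∠L(j4180) = 41.11° − 179.94° = -138.83°

|L| = -5.3 dB, ∠L = -138.8°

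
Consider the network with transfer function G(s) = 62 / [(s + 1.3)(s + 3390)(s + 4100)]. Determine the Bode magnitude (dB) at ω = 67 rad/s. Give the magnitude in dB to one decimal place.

-143.5 dB

|j67 + 1.3| = √(67² + 1.3²) = 67.01
|j67 + 3390| = √(67² + 3390²) = 3391
|j67 + 4100| = √(67² + 4100²) = 4101
|G(j67)| = 62 / (67.01 × 3391 × 4101) = 6.6544e-08
20 log₁₀(6.6544e-08) = -143.54 dB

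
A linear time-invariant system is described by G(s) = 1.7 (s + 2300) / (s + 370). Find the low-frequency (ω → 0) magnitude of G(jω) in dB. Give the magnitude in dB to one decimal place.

G(0) = 1.7 × 2300 / 370 = 10.568
20 log₁₀(10.568) = 20.48 dB

20.5 dB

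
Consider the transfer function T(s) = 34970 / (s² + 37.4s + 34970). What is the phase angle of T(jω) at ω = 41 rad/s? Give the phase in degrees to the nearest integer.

∠[(j41)² + 37.4(j41) + 34970] = ∠[33289 + j1533.4] = 2.64°
∠T(j41) = −2.64° = -2.64°

-3°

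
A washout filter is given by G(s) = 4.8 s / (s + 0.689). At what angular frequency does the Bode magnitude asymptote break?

The single real pole at s = −0.689 gives a corner at ω = 0.689 rad/s.

0.689 rad/s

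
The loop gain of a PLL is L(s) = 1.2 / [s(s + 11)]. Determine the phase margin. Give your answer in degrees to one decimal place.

89.4°

Gain crossover: |L(jω)| = 1 at ω ≈ 0.109 rad/sec.
∠L(j0.109) = −90° − arctan(0.109/11) ≈ -90.57°
PM = 180° + (-90.57°) = 89.43°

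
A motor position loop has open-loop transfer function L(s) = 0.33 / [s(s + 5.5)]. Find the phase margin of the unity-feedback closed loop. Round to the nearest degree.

89°

Gain crossover: |L(jω)| = 1 at ω ≈ 0.06 rad/s.
∠L(j0.06) = −90° − arctan(0.06/5.5) ≈ -90.62°
PM = 180° + (-90.62°) = 89.38°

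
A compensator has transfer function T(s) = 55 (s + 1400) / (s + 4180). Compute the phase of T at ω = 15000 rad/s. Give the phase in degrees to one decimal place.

∠(j15000 + 1400) = arctan(15000/1400) = 84.67°
∠(j15000 + 4180) = arctan(15000/4180) = 74.43°
∠T(j15000) = 84.67° − 74.43° = 10.24°

10.2 deg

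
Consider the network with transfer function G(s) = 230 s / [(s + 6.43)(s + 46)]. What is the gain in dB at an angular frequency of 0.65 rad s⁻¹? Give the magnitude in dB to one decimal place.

|j0.65| = 0.65
|j0.65 + 6.43| = √(0.65² + 6.43²) = 6.463
|j0.65 + 46| = √(0.65² + 46²) = 46
|G(j0.65)| = 230 × 0.65 / (6.463 × 46) = 0.50283
20 log₁₀(0.50283) = -5.97 dB

-6.0 dB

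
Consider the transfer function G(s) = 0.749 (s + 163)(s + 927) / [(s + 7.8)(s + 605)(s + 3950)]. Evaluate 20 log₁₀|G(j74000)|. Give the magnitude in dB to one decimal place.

-99.9 dB

|j74000 + 163| = √(74000² + 163²) = 7.4e+04
|j74000 + 927| = √(74000² + 927²) = 7.401e+04
|j74000 + 7.8| = √(74000² + 7.8²) = 7.4e+04
|j74000 + 605| = √(74000² + 605²) = 7.4e+04
|j74000 + 3950| = √(74000² + 3950²) = 7.411e+04
|G(j74000)| = 0.749 × 7.4e+04 × 7.401e+04 / (7.4e+04 × 7.4e+04 × 7.411e+04) = 1.0108e-05
20 log₁₀(1.0108e-05) = -99.91 dB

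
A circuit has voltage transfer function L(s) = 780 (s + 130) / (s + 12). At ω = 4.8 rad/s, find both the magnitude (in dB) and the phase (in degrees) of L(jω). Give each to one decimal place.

|L| = 77.9 dB, ∠L = -19.7°

|j4.8 + 130| = √(4.8² + 130²) = 130.1
|j4.8 + 12| = √(4.8² + 12²) = 12.92
|L(j4.8)| = 780 × 130.1 / 12.92 = 7851
20 log₁₀(7851) = 77.90 dB
∠(j4.8 + 130) = arctan(4.8/130) = 2.11°
∠(j4.8 + 12) = arctan(4.8/12) = 21.80°
∠L(j4.8) = 2.11° − 21.80° = -19.69°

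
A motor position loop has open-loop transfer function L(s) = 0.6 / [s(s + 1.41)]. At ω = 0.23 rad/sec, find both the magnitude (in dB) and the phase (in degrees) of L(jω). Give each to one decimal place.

|L| = 5.2 dB, ∠L = -99.3 deg

|j0.23 + 1.41| = √(0.23² + 1.41²) = 1.429
|j0.23| = 0.23
|L(j0.23)| = 0.6 / (1.429 × 0.23) = 1.826
20 log₁₀(1.826) = 5.23 dB
∠(j0.23 + 1.41) = arctan(0.23/1.41) = 9.26°
∠(j0.23) = 90.00°
∠L(j0.23) = − (9.26° + 90.00°) = -99.26°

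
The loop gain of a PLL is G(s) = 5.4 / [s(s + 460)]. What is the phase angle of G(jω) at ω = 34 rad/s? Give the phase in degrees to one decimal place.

∠(j34 + 460) = arctan(34/460) = 4.23°
∠(j34) = 90.00°
∠G(j34) = − (4.23° + 90.00°) = -94.23°

-94.2°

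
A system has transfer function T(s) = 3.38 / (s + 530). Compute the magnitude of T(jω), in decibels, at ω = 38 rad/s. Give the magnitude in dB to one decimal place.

-43.9 dB

|j38 + 530| = √(38² + 530²) = 531.4
|T(j38)| = 3.38 / 531.4 = 0.006361
20 log₁₀(0.006361) = -43.93 dB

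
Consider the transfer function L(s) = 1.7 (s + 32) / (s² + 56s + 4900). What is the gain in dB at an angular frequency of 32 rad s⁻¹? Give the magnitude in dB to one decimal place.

|j32 + 32| = √(32² + 32²) = 45.25
|(j32)² + 56(j32) + 4900| = |3876 + j1792| = 4270
|L(j32)| = 1.7 × 45.25 / 4270 = 0.018016
20 log₁₀(0.018016) = -34.89 dB

-34.9 dB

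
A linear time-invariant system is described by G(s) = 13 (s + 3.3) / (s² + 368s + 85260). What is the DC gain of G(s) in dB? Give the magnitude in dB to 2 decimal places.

G(0) = 13 × 3.3 / 85260 = 0.00050317
20 log₁₀(0.00050317) = -65.966 dB

-65.97 dB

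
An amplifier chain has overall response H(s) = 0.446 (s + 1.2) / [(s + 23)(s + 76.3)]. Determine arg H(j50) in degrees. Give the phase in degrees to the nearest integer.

∠(j50 + 1.2) = arctan(50/1.2) = 88.63°
∠(j50 + 23) = arctan(50/23) = 65.30°
∠(j50 + 76.3) = arctan(50/76.3) = 33.24°
∠H(j50) = 88.63° − (65.30° + 33.24°) = -9.91°

-10°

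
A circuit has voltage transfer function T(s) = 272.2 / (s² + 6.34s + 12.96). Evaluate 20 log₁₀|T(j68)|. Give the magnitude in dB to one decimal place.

|(j68)² + 6.34(j68) + 12.96| = |-4611 + j431.12| = 4631
|T(j68)| = 272.2 / 4631 = 0.058776
20 log₁₀(0.058776) = -24.62 dB

-24.6 dB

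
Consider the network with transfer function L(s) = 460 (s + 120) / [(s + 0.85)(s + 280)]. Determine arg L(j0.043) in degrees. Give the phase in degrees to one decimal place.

∠(j0.043 + 120) = arctan(0.043/120) = 0.02°
∠(j0.043 + 0.85) = arctan(0.043/0.85) = 2.90°
∠(j0.043 + 280) = arctan(0.043/280) = 0.01°
∠L(j0.043) = 0.02° − (2.90° + 0.01°) = -2.88°

-2.9°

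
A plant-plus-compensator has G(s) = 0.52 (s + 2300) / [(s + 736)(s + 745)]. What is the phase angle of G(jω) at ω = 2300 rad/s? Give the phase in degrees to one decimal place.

-99.3°

∠(j2300 + 2300) = arctan(2300/2300) = 45.00°
∠(j2300 + 736) = arctan(2300/736) = 72.26°
∠(j2300 + 745) = arctan(2300/745) = 72.05°
∠G(j2300) = 45.00° − (72.26° + 72.05°) = -99.31°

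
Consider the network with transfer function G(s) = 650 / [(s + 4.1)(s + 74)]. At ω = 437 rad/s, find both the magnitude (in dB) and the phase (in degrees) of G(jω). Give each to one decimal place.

|G| = -49.5 dB, ∠G = -169.9 deg

|j437 + 4.1| = √(437² + 4.1²) = 437
|j437 + 74| = √(437² + 74²) = 443.2
|G(j437)| = 650 / (437 × 443.2) = 0.0033558
20 log₁₀(0.0033558) = -49.48 dB
∠(j437 + 4.1) = arctan(437/4.1) = 89.46°
∠(j437 + 74) = arctan(437/74) = 80.39°
∠G(j437) = − (89.46° + 80.39°) = -169.85°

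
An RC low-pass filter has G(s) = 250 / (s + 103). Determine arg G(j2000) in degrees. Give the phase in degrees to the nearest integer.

∠(j2000 + 103) = arctan(2000/103) = 87.05°
∠G(j2000) = −87.05° = -87.05°

-87°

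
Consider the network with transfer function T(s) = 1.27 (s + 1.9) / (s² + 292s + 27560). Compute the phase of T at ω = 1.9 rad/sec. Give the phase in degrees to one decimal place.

43.8°

∠(j1.9 + 1.9) = arctan(1.9/1.9) = 45.00°
∠[(j1.9)² + 292(j1.9) + 27560] = ∠[27556 + j554.8] = 1.15°
∠T(j1.9) = 45.00° − 1.15° = 43.85°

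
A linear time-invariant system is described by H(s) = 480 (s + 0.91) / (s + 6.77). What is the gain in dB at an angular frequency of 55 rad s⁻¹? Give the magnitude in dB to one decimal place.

53.6 dB

|j55 + 0.91| = √(55² + 0.91²) = 55.01
|j55 + 6.77| = √(55² + 6.77²) = 55.42
|H(j55)| = 480 × 55.01 / 55.42 = 476.47
20 log₁₀(476.47) = 53.56 dB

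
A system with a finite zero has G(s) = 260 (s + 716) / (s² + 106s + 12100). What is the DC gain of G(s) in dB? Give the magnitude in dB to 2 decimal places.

23.74 dB

G(0) = 260 × 716 / 12100 = 15.385
20 log₁₀(15.385) = 23.742 dB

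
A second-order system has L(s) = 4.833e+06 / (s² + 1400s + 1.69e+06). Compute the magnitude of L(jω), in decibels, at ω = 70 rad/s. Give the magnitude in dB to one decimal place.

9.1 dB

|(j70)² + 1400(j70) + 1.69e+06| = |1.6851e+06 + j98000| = 1.688e+06
|L(j70)| = 4.833e+06 / 1.688e+06 = 2.8632
20 log₁₀(2.8632) = 9.14 dB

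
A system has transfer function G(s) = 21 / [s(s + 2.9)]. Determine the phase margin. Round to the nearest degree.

Gain crossover: |G(jω)| = 1 at ω ≈ 4.15 rad/s.
∠G(j4.15) = −90° − arctan(4.15/2.9) ≈ -145.05°
PM = 180° + (-145.05°) = 34.95°

35 deg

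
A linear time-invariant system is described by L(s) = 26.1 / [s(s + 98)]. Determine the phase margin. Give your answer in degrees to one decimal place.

89.8°

Gain crossover: |L(jω)| = 1 at ω ≈ 0.266 rad/s.
∠L(j0.266) = −90° − arctan(0.266/98) ≈ -90.16°
PM = 180° + (-90.16°) = 89.84°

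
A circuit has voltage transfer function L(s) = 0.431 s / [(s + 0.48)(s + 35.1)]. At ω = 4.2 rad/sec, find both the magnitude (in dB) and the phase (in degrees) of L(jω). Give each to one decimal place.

|j4.2| = 4.2
|j4.2 + 0.48| = √(4.2² + 0.48²) = 4.227
|j4.2 + 35.1| = √(4.2² + 35.1²) = 35.35
|L(j4.2)| = 0.431 × 4.2 / (4.227 × 35.35) = 0.012113
20 log₁₀(0.012113) = -38.33 dB
∠(j4.2) = 90.00°
∠(j4.2 + 0.48) = arctan(4.2/0.48) = 83.48°
∠(j4.2 + 35.1) = arctan(4.2/35.1) = 6.82°
∠L(j4.2) = 90.00° − (83.48° + 6.82°) = -0.30°

|L| = -38.3 dB, ∠L = -0.3°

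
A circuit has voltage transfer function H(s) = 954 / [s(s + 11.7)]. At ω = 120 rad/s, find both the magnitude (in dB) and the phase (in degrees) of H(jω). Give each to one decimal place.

|j120 + 11.7| = √(120² + 11.7²) = 120.6
|j120| = 120
|H(j120)| = 954 / (120.6 × 120) = 0.065937
20 log₁₀(0.065937) = -23.62 dB
∠(j120 + 11.7) = arctan(120/11.7) = 84.43°
∠(j120) = 90.00°
∠H(j120) = − (84.43° + 90.00°) = -174.43°

|H| = -23.6 dB, ∠H = -174.4°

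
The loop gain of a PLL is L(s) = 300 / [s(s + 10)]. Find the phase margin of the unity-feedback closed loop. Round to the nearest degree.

32°

Gain crossover: |L(jω)| = 1 at ω ≈ 15.9 rad/s.
∠L(j15.9) = −90° − arctan(15.9/10) ≈ -147.90°
PM = 180° + (-147.90°) = 32.10°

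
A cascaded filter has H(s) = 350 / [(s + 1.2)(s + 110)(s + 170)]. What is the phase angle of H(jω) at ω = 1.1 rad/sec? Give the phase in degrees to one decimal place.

-43.5°

∠(j1.1 + 1.2) = arctan(1.1/1.2) = 42.51°
∠(j1.1 + 110) = arctan(1.1/110) = 0.57°
∠(j1.1 + 170) = arctan(1.1/170) = 0.37°
∠H(j1.1) = − (42.51° + 0.57° + 0.37°) = -43.45°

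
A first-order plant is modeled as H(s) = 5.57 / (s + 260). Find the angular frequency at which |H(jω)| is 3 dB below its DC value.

For a single-pole low-pass, the −3 dB point is at the pole: ω = 260 rad/s.

260 rad/s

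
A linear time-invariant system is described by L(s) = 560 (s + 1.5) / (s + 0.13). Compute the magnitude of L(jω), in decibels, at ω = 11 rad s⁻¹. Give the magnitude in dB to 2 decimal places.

|j11 + 1.5| = √(11² + 1.5²) = 11.1
|j11 + 0.13| = √(11² + 0.13²) = 11
|L(j11)| = 560 × 11.1 / 11 = 565.14
20 log₁₀(565.14) = 55.043 dB

55.04 dB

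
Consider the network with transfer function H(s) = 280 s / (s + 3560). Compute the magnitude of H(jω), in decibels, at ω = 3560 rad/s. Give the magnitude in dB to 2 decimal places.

45.93 dB

|j3560| = 3560
|j3560 + 3560| = √(3560² + 3560²) = 5035
|H(j3560)| = 280 × 3560 / 5035 = 197.99
20 log₁₀(197.99) = 45.933 dB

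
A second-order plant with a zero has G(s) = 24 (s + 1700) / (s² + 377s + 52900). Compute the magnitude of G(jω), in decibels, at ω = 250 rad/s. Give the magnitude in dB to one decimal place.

|j250 + 1700| = √(250² + 1700²) = 1718
|(j250)² + 377(j250) + 52900| = |-9600 + j94250| = 9.474e+04
|G(j250)| = 24 × 1718 / 9.474e+04 = 0.43529
20 log₁₀(0.43529) = -7.22 dB

-7.2 dB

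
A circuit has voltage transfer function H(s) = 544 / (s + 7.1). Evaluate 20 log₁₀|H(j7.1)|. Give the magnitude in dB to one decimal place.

|j7.1 + 7.1| = √(7.1² + 7.1²) = 10.04
|H(j7.1)| = 544 / 10.04 = 54.178
20 log₁₀(54.178) = 34.68 dB

34.7 dB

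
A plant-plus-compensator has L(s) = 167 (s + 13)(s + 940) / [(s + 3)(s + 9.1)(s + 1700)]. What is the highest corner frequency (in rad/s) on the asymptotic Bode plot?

1700 rad/s

Break frequencies occur at each pole and zero magnitude: 3 rad/s, 9.1 rad/s, 13 rad/s, 940 rad/s, 1700 rad/s.
The highest is 1700 rad/s.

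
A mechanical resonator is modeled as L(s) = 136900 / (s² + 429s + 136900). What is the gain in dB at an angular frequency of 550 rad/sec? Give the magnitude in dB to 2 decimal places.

-6.47 dB

|(j550)² + 429(j550) + 136900| = |-1.656e+05 + j2.3595e+05| = 2.883e+05
|L(j550)| = 136900 / 2.883e+05 = 0.47491
20 log₁₀(0.47491) = -6.468 dB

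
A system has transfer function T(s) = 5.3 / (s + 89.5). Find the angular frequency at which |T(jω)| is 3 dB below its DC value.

For a single-pole low-pass, the −3 dB point is at the pole: ω = 89.5 rad/s.

89.5 rad/s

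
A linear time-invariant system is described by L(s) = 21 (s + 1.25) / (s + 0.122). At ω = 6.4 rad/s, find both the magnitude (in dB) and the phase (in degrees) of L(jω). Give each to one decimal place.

|L| = 26.6 dB, ∠L = -10.0°

|j6.4 + 1.25| = √(6.4² + 1.25²) = 6.521
|j6.4 + 0.122| = √(6.4² + 0.122²) = 6.401
|L(j6.4)| = 21 × 6.521 / 6.401 = 21.393
20 log₁₀(21.393) = 26.61 dB
∠(j6.4 + 1.25) = arctan(6.4/1.25) = 78.95°
∠(j6.4 + 0.122) = arctan(6.4/0.122) = 88.91°
∠L(j6.4) = 78.95° − 88.91° = -9.96°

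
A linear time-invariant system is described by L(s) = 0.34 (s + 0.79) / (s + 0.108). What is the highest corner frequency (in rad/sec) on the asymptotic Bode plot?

Break frequencies occur at each pole and zero magnitude: 0.108 rad/sec, 0.79 rad/sec.
The highest is 0.79 rad/sec.

0.79 rad/sec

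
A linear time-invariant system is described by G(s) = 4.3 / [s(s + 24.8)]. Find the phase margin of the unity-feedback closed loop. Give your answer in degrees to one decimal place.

Gain crossover: |G(jω)| = 1 at ω ≈ 0.173 rad/s.
∠G(j0.173) = −90° − arctan(0.173/24.8) ≈ -90.40°
PM = 180° + (-90.40°) = 89.60°

89.6°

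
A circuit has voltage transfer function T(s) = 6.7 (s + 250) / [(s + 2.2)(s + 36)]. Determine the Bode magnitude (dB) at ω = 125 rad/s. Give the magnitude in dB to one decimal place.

|j125 + 250| = √(125² + 250²) = 279.5
|j125 + 2.2| = √(125² + 2.2²) = 125
|j125 + 36| = √(125² + 36²) = 130.1
|T(j125)| = 6.7 × 279.5 / (125 × 130.1) = 0.11515
20 log₁₀(0.11515) = -18.77 dB

-18.8 dB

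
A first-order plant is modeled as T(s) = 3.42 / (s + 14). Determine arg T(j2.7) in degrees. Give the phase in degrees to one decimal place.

∠(j2.7 + 14) = arctan(2.7/14) = 10.92°
∠T(j2.7) = −10.92° = -10.92°

-10.9 deg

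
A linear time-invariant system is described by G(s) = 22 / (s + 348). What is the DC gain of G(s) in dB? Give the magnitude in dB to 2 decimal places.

G(0) = 22 / 348 = 0.063218
20 log₁₀(0.063218) = -23.983 dB

-23.98 dB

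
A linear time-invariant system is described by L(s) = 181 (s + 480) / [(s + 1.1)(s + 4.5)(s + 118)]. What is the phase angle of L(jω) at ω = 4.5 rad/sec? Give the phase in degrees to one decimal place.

-122.9 deg

∠(j4.5 + 480) = arctan(4.5/480) = 0.54°
∠(j4.5 + 1.1) = arctan(4.5/1.1) = 76.26°
∠(j4.5 + 4.5) = arctan(4.5/4.5) = 45.00°
∠(j4.5 + 118) = arctan(4.5/118) = 2.18°
∠L(j4.5) = 0.54° − (76.26° + 45.00° + 2.18°) = -122.91°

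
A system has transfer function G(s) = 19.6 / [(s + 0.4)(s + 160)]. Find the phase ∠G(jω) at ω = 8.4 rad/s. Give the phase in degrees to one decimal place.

-90.3°

∠(j8.4 + 0.4) = arctan(8.4/0.4) = 87.27°
∠(j8.4 + 160) = arctan(8.4/160) = 3.01°
∠G(j8.4) = − (87.27° + 3.01°) = -90.28°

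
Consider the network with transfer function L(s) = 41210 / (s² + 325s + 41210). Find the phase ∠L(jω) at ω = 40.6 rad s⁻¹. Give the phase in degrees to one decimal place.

∠[(j40.6)² + 325(j40.6) + 41210] = ∠[39562 + j13195] = 18.45°
∠L(j40.6) = −18.45° = -18.45°

-18.4 deg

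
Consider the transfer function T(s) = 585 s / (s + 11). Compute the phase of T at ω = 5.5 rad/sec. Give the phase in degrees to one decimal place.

∠(j5.5) = 90.00°
∠(j5.5 + 11) = arctan(5.5/11) = 26.57°
∠T(j5.5) = 90.00° − 26.57° = 63.43°

63.4°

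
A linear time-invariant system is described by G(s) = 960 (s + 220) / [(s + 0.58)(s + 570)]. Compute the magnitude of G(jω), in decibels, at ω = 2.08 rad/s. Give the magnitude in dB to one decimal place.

|j2.08 + 220| = √(2.08² + 220²) = 220
|j2.08 + 0.58| = √(2.08² + 0.58²) = 2.159
|j2.08 + 570| = √(2.08² + 570²) = 570
|G(j2.08)| = 960 × 220 / (2.159 × 570) = 171.6
20 log₁₀(171.6) = 44.69 dB

44.7 dB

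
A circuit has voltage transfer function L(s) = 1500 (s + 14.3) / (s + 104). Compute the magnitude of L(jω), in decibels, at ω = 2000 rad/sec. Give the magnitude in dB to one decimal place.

63.5 dB

|j2000 + 14.3| = √(2000² + 14.3²) = 2000
|j2000 + 104| = √(2000² + 104²) = 2003
|L(j2000)| = 1500 × 2000 / 2003 = 1498
20 log₁₀(1498) = 63.51 dB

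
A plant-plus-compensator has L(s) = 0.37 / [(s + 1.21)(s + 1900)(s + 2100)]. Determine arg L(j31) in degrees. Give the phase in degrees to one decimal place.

-89.5°

∠(j31 + 1.21) = arctan(31/1.21) = 87.76°
∠(j31 + 1900) = arctan(31/1900) = 0.93°
∠(j31 + 2100) = arctan(31/2100) = 0.85°
∠L(j31) = − (87.76° + 0.93° + 0.85°) = -89.55°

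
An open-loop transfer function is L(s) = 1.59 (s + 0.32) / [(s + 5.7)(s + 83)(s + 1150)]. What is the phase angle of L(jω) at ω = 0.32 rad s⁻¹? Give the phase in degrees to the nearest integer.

42°

∠(j0.32 + 0.32) = arctan(0.32/0.32) = 45.00°
∠(j0.32 + 5.7) = arctan(0.32/5.7) = 3.21°
∠(j0.32 + 83) = arctan(0.32/83) = 0.22°
∠(j0.32 + 1150) = arctan(0.32/1150) = 0.02°
∠L(j0.32) = 45.00° − (3.21° + 0.22° + 0.02°) = 41.55°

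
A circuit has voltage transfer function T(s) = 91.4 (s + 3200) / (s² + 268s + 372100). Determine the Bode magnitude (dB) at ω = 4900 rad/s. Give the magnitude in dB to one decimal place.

|j4900 + 3200| = √(4900² + 3200²) = 5852
|(j4900)² + 268(j4900) + 372100| = |-2.3638e+07 + j1.3132e+06| = 2.367e+07
|T(j4900)| = 91.4 × 5852 / 2.367e+07 = 0.022594
20 log₁₀(0.022594) = -32.92 dB

-32.9 dB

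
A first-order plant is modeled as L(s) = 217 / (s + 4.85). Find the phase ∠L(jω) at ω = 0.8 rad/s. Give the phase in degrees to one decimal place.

-9.4°

∠(j0.8 + 4.85) = arctan(0.8/4.85) = 9.37°
∠L(j0.8) = −9.37° = -9.37°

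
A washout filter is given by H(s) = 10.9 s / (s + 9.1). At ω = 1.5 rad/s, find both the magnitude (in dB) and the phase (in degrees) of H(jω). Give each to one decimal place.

|j1.5| = 1.5
|j1.5 + 9.1| = √(1.5² + 9.1²) = 9.223
|H(j1.5)| = 10.9 × 1.5 / 9.223 = 1.7728
20 log₁₀(1.7728) = 4.97 dB
∠(j1.5) = 90.00°
∠(j1.5 + 9.1) = arctan(1.5/9.1) = 9.36°
∠H(j1.5) = 90.00° − 9.36° = 80.64°

|H| = 5.0 dB, ∠H = 80.6°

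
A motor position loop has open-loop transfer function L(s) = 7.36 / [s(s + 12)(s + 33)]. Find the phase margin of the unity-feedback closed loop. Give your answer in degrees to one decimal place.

89.9°

Gain crossover: |L(jω)| = 1 at ω ≈ 0.0186 rad/s.
∠L(j0.0186) = −90° − arctan(0.0186/12) − arctan(0.0186/33) ≈ -90.12°
PM = 180° + (-90.12°) = 89.88°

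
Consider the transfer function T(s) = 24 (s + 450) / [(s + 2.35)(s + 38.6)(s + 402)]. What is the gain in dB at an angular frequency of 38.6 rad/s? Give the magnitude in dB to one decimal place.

|j38.6 + 450| = √(38.6² + 450²) = 451.7
|j38.6 + 2.35| = √(38.6² + 2.35²) = 38.67
|j38.6 + 38.6| = √(38.6² + 38.6²) = 54.59
|j38.6 + 402| = √(38.6² + 402²) = 403.8
|T(j38.6)| = 24 × 451.7 / (38.67 × 54.59 × 403.8) = 0.012715
20 log₁₀(0.012715) = -37.91 dB

-37.9 dB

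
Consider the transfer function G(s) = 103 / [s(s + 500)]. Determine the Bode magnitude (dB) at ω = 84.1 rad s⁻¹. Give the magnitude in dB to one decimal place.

-52.3 dB

|j84.1 + 500| = √(84.1² + 500²) = 507
|j84.1| = 84.1
|G(j84.1)| = 103 / (507 × 84.1) = 0.0024155
20 log₁₀(0.0024155) = -52.34 dB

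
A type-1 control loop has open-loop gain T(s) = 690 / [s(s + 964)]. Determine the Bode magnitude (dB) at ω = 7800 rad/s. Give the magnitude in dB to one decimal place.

-99.0 dB

|j7800 + 964| = √(7800² + 964²) = 7859
|j7800| = 7800
|T(j7800)| = 690 / (7859 × 7800) = 1.1256e-05
20 log₁₀(1.1256e-05) = -98.97 dB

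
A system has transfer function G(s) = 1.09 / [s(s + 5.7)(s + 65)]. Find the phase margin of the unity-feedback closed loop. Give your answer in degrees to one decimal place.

90.0 deg

Gain crossover: |G(jω)| = 1 at ω ≈ 0.00294 rad s⁻¹.
∠G(j0.00294) = −90° − arctan(0.00294/5.7) − arctan(0.00294/65) ≈ -90.03°
PM = 180° + (-90.03°) = 89.97°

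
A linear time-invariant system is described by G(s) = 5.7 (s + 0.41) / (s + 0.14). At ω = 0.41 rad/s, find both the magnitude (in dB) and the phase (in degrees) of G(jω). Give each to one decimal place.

|j0.41 + 0.41| = √(0.41² + 0.41²) = 0.5798
|j0.41 + 0.14| = √(0.41² + 0.14²) = 0.4332
|G(j0.41)| = 5.7 × 0.5798 / 0.4332 = 7.6285
20 log₁₀(7.6285) = 17.65 dB
∠(j0.41 + 0.41) = arctan(0.41/0.41) = 45.00°
∠(j0.41 + 0.14) = arctan(0.41/0.14) = 71.15°
∠G(j0.41) = 45.00° − 71.15° = -26.15°

|G| = 17.6 dB, ∠G = -26.1°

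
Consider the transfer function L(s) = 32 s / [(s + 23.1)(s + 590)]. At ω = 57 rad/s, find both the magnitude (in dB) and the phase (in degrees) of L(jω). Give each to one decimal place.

|L| = -26.0 dB, ∠L = 16.5 deg

|j57| = 57
|j57 + 23.1| = √(57² + 23.1²) = 61.5
|j57 + 590| = √(57² + 590²) = 592.7
|L(j57)| = 32 × 57 / (61.5 × 592.7) = 0.050033
20 log₁₀(0.050033) = -26.01 dB
∠(j57) = 90.00°
∠(j57 + 23.1) = arctan(57/23.1) = 67.94°
∠(j57 + 590) = arctan(57/590) = 5.52°
∠L(j57) = 90.00° − (67.94° + 5.52°) = 16.54°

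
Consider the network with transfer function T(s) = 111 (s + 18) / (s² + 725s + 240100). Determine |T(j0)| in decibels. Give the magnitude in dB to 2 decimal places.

-41.60 dB

T(0) = 111 × 18 / 240100 = 0.0083215
20 log₁₀(0.0083215) = -41.596 dB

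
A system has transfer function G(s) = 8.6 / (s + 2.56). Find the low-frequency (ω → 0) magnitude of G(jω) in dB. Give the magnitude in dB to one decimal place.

10.5 dB

G(0) = 8.6 / 2.56 = 3.3594
20 log₁₀(3.3594) = 10.53 dB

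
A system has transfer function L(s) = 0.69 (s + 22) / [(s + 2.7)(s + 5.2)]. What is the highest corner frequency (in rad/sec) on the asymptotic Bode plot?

22 rad/sec

Break frequencies occur at each pole and zero magnitude: 2.7 rad/sec, 5.2 rad/sec, 22 rad/sec.
The highest is 22 rad/sec.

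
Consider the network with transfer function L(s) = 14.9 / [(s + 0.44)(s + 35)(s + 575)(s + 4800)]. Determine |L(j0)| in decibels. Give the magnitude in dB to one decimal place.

L(0) = 14.9 / (0.44 × 35 × 575 × 4800) = 3.5056e-07
20 log₁₀(3.5056e-07) = -129.10 dB

-129.1 dB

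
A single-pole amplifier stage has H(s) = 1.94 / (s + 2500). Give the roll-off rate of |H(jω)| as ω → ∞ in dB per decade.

With 0 zeros and 1 pole, the high-frequency asymptotic slope is 20 × (0 − 1) = -20 dB/decade.

-20 dB/decade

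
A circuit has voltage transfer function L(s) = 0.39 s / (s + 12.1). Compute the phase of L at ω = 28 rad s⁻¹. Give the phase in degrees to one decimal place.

23.4 deg

∠(j28) = 90.00°
∠(j28 + 12.1) = arctan(28/12.1) = 66.63°
∠L(j28) = 90.00° − 66.63° = 23.37°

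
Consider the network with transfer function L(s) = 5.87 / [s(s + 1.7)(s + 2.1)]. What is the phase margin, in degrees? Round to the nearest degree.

Gain crossover: |L(jω)| = 1 at ω ≈ 1.18 rad s⁻¹.
∠L(j1.18) = −90° − arctan(1.18/1.7) − arctan(1.18/2.1) ≈ -154.03°
PM = 180° + (-154.03°) = 25.97°

26°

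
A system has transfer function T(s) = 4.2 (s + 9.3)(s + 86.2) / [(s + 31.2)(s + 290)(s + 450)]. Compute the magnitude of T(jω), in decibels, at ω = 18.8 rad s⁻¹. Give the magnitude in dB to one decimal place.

-55.8 dB

|j18.8 + 9.3| = √(18.8² + 9.3²) = 20.97
|j18.8 + 86.2| = √(18.8² + 86.2²) = 88.23
|j18.8 + 31.2| = √(18.8² + 31.2²) = 36.43
|j18.8 + 290| = √(18.8² + 290²) = 290.6
|j18.8 + 450| = √(18.8² + 450²) = 450.4
|T(j18.8)| = 4.2 × 20.97 × 88.23 / (36.43 × 290.6 × 450.4) = 0.0016301
20 log₁₀(0.0016301) = -55.76 dB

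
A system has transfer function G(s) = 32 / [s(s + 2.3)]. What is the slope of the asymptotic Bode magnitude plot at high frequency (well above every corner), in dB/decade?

-40 dB/decade

With 0 zeros and 2 poles, the high-frequency asymptotic slope is 20 × (0 − 2) = -40 dB/decade.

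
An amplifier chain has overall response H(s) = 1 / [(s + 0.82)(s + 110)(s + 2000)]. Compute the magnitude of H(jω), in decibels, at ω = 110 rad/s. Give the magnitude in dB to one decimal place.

|j110 + 0.82| = √(110² + 0.82²) = 110
|j110 + 110| = √(110² + 110²) = 155.6
|j110 + 2000| = √(110² + 2000²) = 2003
|H(j110)| = 1 / (110 × 155.6 × 2003) = 2.9174e-08
20 log₁₀(2.9174e-08) = -150.70 dB

-150.7 dB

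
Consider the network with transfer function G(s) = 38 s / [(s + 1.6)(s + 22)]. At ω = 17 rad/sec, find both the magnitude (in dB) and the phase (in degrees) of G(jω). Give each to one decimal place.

|G| = 2.7 dB, ∠G = -32.3°

|j17| = 17
|j17 + 1.6| = √(17² + 1.6²) = 17.08
|j17 + 22| = √(17² + 22²) = 27.8
|G(j17)| = 38 × 17 / (17.08 × 27.8) = 1.3608
20 log₁₀(1.3608) = 2.68 dB
∠(j17) = 90.00°
∠(j17 + 1.6) = arctan(17/1.6) = 84.62°
∠(j17 + 22) = arctan(17/22) = 37.69°
∠G(j17) = 90.00° − (84.62° + 37.69°) = -32.32°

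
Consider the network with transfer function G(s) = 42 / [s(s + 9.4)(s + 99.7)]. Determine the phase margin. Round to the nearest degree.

90 deg

Gain crossover: |G(jω)| = 1 at ω ≈ 0.0448 rad/sec.
∠G(j0.0448) = −90° − arctan(0.0448/9.4) − arctan(0.0448/99.7) ≈ -90.30°
PM = 180° + (-90.30°) = 89.70°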